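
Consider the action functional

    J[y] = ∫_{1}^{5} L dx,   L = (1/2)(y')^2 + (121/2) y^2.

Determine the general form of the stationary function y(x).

The Lagrangian is L = (1/2)(y')^2 + (121/2) y^2.
∂L/∂y = 121y.
∂L/∂y' = y'.
The Euler-Lagrange equation d/dx(∂L/∂y') − ∂L/∂y = 0 becomes:
    y'' - 121 y = 0
General solution: y(x) = A e^(11x) + B e^(-11x), where A and B are arbitrary constants fixed by the endpoint conditions.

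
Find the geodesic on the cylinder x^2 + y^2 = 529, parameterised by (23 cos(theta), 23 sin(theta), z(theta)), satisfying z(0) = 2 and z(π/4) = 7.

Parameterise the cylinder of radius R = 23 as
    r(θ) = (23 cos θ, 23 sin θ, z(θ)).
The arc-length element is
    ds = sqrt(529 + (dz/dθ)^2) dθ,
so the Lagrangian is L = sqrt(529 + z'^2).
L depends on z' only, not on z or θ, so ∂L/∂z = 0 and
    ∂L/∂z' = z' / sqrt(529 + z'^2).
The Euler-Lagrange equation gives
    d/dθ( z' / sqrt(529 + z'^2) ) = 0,
so z' is constant. Integrating once:
    z(θ) = a θ + b,
a helix on the cylinder (a straight line when the cylinder is unrolled). The constants a, b are determined by the endpoint conditions.
With endpoint conditions z(0) = 2 and z(π/4) = 7: from z(0) = b we get b = 2, and a·π/4 + 2 = 7 gives a = 20/π, so
    z(θ) = (20/π) θ + 2.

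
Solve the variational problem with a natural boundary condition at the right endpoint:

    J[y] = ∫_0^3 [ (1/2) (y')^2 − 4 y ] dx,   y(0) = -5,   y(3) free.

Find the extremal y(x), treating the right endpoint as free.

The Lagrangian L = (1/2) (y')^2 − 4 y gives
    ∂L/∂y = −4,   ∂L/∂y' = y'.
Euler-Lagrange: d/dx(y') − (−4) = 0, i.e. y'' + 4 = 0, so
    y(x) = −(4/2) x^2 + C1 x + C2.
Fixed left endpoint y(0) = -5 ⇒ C2 = -5.
The right endpoint x = 3 is free, so the natural (transversality) condition is ∂L/∂y' |_{x=3} = 0, i.e. y'(3) = 0.
Compute y'(x) = −4 x + C1, so y'(3) = −12 + C1 = 0 ⇒ C1 = 12.
Therefore the extremal is
    y(x) = −2 x^2 + 12 x − 5.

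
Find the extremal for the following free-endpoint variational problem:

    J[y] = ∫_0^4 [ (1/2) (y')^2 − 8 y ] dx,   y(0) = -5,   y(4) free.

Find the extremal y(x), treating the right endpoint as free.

The Lagrangian L = (1/2) (y')^2 − 8 y gives
    ∂L/∂y = −8,   ∂L/∂y' = y'.
Euler-Lagrange: d/dx(y') − (−8) = 0, i.e. y'' + 8 = 0, so
    y(x) = −(8/2) x^2 + C1 x + C2.
Fixed left endpoint y(0) = -5 ⇒ C2 = -5.
The right endpoint x = 4 is free, so the natural (transversality) condition is ∂L/∂y' |_{x=4} = 0, i.e. y'(4) = 0.
Compute y'(x) = −8 x + C1, so y'(4) = −32 + C1 = 0 ⇒ C1 = 32.
Therefore the extremal is
    y(x) = −4 x^2 + 32 x − 5.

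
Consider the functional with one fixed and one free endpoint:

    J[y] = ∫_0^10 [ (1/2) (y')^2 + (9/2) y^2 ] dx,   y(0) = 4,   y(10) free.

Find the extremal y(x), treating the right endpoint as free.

The Lagrangian L = (1/2) (y')^2 + (9/2) y^2 gives
    ∂L/∂y = 9 y,   ∂L/∂y' = y'.
Euler-Lagrange: y'' − 9 y = 0.
With k = 3, the general solution is
    y(x) = A cosh(3 x) + B sinh(3 x).
Fixed left endpoint y(0) = 4 ⇒ A = 4.
The right endpoint x = 10 is free, so the natural (transversality) condition is ∂L/∂y' |_{x=10} = 0, i.e. y'(10) = 0.
Compute y'(x) = A k sinh(k x) + B k cosh(k x), so
    y'(10) = A k sinh(k·10) + B k cosh(k·10) = 0
    ⇒ B = −A tanh(k·10) = − 4 tanh(3·10).
Therefore the extremal is
    y(x) = 4 cosh(3 x) − 4 tanh(3·10) sinh(3 x).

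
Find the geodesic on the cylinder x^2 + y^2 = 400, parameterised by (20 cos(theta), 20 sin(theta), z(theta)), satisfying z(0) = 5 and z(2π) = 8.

Parameterise the cylinder of radius R = 20 as
    r(θ) = (20 cos θ, 20 sin θ, z(θ)).
The arc-length element is
    ds = sqrt(400 + (dz/dθ)^2) dθ,
so the Lagrangian is L = sqrt(400 + z'^2).
L depends on z' only, not on z or θ, so ∂L/∂z = 0 and
    ∂L/∂z' = z' / sqrt(400 + z'^2).
The Euler-Lagrange equation gives
    d/dθ( z' / sqrt(400 + z'^2) ) = 0,
so z' is constant. Integrating once:
    z(θ) = a θ + b,
a helix on the cylinder (a straight line when the cylinder is unrolled). The constants a, b are determined by the endpoint conditions.
With endpoint conditions z(0) = 5 and z(2π) = 8: from z(0) = b we get b = 5, and a·2π + 5 = 8 gives a = 3/(2π), so
    z(θ) = (3/(2π)) θ + 5.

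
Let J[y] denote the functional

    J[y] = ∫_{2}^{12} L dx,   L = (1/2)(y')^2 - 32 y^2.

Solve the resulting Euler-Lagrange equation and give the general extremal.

The Lagrangian is L = (1/2)(y')^2 - 32 y^2.
∂L/∂y = -64y.
∂L/∂y' = y'.
The Euler-Lagrange equation d/dx(∂L/∂y') − ∂L/∂y = 0 becomes:
    y'' + 64 y = 0
General solution: y(x) = A sin(8x) + B cos(8x), where A and B are arbitrary constants fixed by the endpoint conditions.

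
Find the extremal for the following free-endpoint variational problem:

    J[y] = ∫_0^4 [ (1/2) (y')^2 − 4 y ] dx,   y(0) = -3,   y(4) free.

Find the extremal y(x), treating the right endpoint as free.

The Lagrangian L = (1/2) (y')^2 − 4 y gives
    ∂L/∂y = −4,   ∂L/∂y' = y'.
Euler-Lagrange: d/dx(y') − (−4) = 0, i.e. y'' + 4 = 0, so
    y(x) = −(4/2) x^2 + C1 x + C2.
Fixed left endpoint y(0) = -3 ⇒ C2 = -3.
The right endpoint x = 4 is free, so the natural (transversality) condition is ∂L/∂y' |_{x=4} = 0, i.e. y'(4) = 0.
Compute y'(x) = −4 x + C1, so y'(4) = −16 + C1 = 0 ⇒ C1 = 16.
Therefore the extremal is
    y(x) = −2 x^2 + 16 x − 3.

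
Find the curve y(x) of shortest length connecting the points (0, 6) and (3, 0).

Arc-length functional: J[y] = ∫ sqrt(1 + (y')^2) dx.
Lagrangian L = sqrt(1 + (y')^2) has no explicit y dependence, so ∂L/∂y = 0 and the Euler-Lagrange equation gives
    d/dx( y' / sqrt(1 + (y')^2) ) = 0  ⇒  y' / sqrt(1 + (y')^2) = const.
Hence y' is constant, so y(x) is affine.
Fitting the endpoints (0, 6) and (3, 0):
    slope m = (0 − 6) / (3 − 0) = -2,
    intercept c = 6 − m·0 = 6.
Extremal: y(x) = -2 x + 6.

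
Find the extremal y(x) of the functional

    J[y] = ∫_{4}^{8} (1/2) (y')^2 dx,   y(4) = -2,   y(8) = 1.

The Lagrangian is L = (1/2) (y')^2.
Compute ∂L/∂y = 0, ∂L/∂y' = y'.
The Euler-Lagrange equation d/dx(∂L/∂y') − ∂L/∂y = 0 reduces to
    y'' = 0.
Its general solution is
    y(x) = A x + B,
with A, B fixed by the endpoint conditions.
Applying the endpoint conditions y(4) = -2 and y(8) = 1: solve A·4 + B = -2 and A·8 + B = 1. Subtracting gives A(8 − 4) = 1 − -2, so A = 3/4, and B = -2 − A·4 = -5. Therefore
    y(x) = (3/4) x - 5.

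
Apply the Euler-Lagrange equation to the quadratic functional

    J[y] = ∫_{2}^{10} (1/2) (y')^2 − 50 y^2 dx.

The Lagrangian is L = (1/2) (y')^2 − 50 y^2.
Compute ∂L/∂y = -100y, ∂L/∂y' = y'.
The Euler-Lagrange equation d/dx(∂L/∂y') − ∂L/∂y = 0 reduces to
    y'' + 100 y = 0.
Its general solution is
    y(x) = A sin(10x) + B cos(10x),
with A, B fixed by the endpoint conditions.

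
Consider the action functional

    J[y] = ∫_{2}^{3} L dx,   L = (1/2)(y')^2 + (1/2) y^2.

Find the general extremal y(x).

The Lagrangian is L = (1/2)(y')^2 + (1/2) y^2.
∂L/∂y = y.
∂L/∂y' = y'.
The Euler-Lagrange equation d/dx(∂L/∂y') − ∂L/∂y = 0 becomes:
    y'' - y = 0
General solution: y(x) = A e^x + B e^(-x), where A and B are arbitrary constants fixed by the endpoint conditions.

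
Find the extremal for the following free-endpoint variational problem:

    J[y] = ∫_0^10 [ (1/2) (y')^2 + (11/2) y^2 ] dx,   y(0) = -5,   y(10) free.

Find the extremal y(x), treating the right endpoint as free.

The Lagrangian L = (1/2) (y')^2 + (11/2) y^2 gives
    ∂L/∂y = 11 y,   ∂L/∂y' = y'.
Euler-Lagrange: y'' − 11 y = 0.
With k = sqrt(11), the general solution is
    y(x) = A cosh(sqrt(11) x) + B sinh(sqrt(11) x).
Fixed left endpoint y(0) = -5 ⇒ A = -5.
The right endpoint x = 10 is free, so the natural (transversality) condition is ∂L/∂y' |_{x=10} = 0, i.e. y'(10) = 0.
Compute y'(x) = A k sinh(k x) + B k cosh(k x), so
    y'(10) = A k sinh(k·10) + B k cosh(k·10) = 0
    ⇒ B = −A tanh(k·10) = 5 tanh(sqrt(11)·10).
Therefore the extremal is
    y(x) = −5 cosh(sqrt(11) x) + 5 tanh(sqrt(11)·10) sinh(sqrt(11) x).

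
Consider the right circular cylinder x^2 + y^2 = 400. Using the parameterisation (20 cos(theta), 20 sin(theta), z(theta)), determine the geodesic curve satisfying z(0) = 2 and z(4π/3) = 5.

Parameterise the cylinder of radius R = 20 as
    r(θ) = (20 cos θ, 20 sin θ, z(θ)).
The arc-length element is
    ds = sqrt(400 + (dz/dθ)^2) dθ,
so the Lagrangian is L = sqrt(400 + z'^2).
L depends on z' only, not on z or θ, so ∂L/∂z = 0 and
    ∂L/∂z' = z' / sqrt(400 + z'^2).
The Euler-Lagrange equation gives
    d/dθ( z' / sqrt(400 + z'^2) ) = 0,
so z' is constant. Integrating once:
    z(θ) = a θ + b,
a helix on the cylinder (a straight line when the cylinder is unrolled). The constants a, b are determined by the endpoint conditions.
With endpoint conditions z(0) = 2 and z(4π/3) = 5: from z(0) = b we get b = 2, and a·4π/3 + 2 = 5 gives a = 9/(4π), so
    z(θ) = (9/(4π)) θ + 2.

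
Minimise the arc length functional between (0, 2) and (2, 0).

Arc-length functional: J[y] = ∫ sqrt(1 + (y')^2) dx.
Lagrangian L = sqrt(1 + (y')^2) has no explicit y dependence, so ∂L/∂y = 0 and the Euler-Lagrange equation gives
    d/dx( y' / sqrt(1 + (y')^2) ) = 0  ⇒  y' / sqrt(1 + (y')^2) = const.
Hence y' is constant, so y(x) is affine.
Fitting the endpoints (0, 2) and (2, 0):
    slope m = (0 − 2) / (2 − 0) = -1,
    intercept c = 2 − m·0 = 2.
Extremal: y(x) = -x + 2.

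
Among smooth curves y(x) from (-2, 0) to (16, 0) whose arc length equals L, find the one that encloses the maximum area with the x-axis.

Set up the augmented Lagrangian using a multiplier λ for the length constraint:
    F(y, y') = y − λ sqrt(1 + y'^2).
F has no explicit x dependence, so the Beltrami identity yields a first integral
    F − y' ∂F/∂y' = C.
Compute ∂F/∂y' = −λ y' / sqrt(1 + y'^2). Then
    y − λ sqrt(1 + y'^2) + λ y'^2 / sqrt(1 + y'^2) = C
    ⇒  y − λ / sqrt(1 + y'^2) = C.
Solving for y' and integrating gives
    (x − a)^2 + (y − b)^2 = λ^2,
a circular arc of radius λ. The constants a, b are determined by the endpoint conditions y(-2) = y(16) = 0, and λ is fixed implicitly by the length constraint
    ∫_{-2}^{16} sqrt(1 + y'^2) dx = L.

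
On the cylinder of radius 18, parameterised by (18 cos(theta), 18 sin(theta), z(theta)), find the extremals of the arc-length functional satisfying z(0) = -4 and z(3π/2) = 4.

Parameterise the cylinder of radius R = 18 as
    r(θ) = (18 cos θ, 18 sin θ, z(θ)).
The arc-length element is
    ds = sqrt(324 + (dz/dθ)^2) dθ,
so the Lagrangian is L = sqrt(324 + z'^2).
L depends on z' only, not on z or θ, so ∂L/∂z = 0 and
    ∂L/∂z' = z' / sqrt(324 + z'^2).
The Euler-Lagrange equation gives
    d/dθ( z' / sqrt(324 + z'^2) ) = 0,
so z' is constant. Integrating once:
    z(θ) = a θ + b,
a helix on the cylinder (a straight line when the cylinder is unrolled). The constants a, b are determined by the endpoint conditions.
With endpoint conditions z(0) = -4 and z(3π/2) = 4: from z(0) = b we get b = -4, and a·3π/2 + -4 = 4 gives a = 16/(3π), so
    z(θ) = (16/(3π)) θ − 4.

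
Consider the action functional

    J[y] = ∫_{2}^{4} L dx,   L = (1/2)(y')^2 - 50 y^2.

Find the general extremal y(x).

The Lagrangian is L = (1/2)(y')^2 - 50 y^2.
∂L/∂y = -100y.
∂L/∂y' = y'.
The Euler-Lagrange equation d/dx(∂L/∂y') − ∂L/∂y = 0 becomes:
    y'' + 100 y = 0
General solution: y(x) = A sin(10x) + B cos(10x), where A and B are arbitrary constants fixed by the endpoint conditions.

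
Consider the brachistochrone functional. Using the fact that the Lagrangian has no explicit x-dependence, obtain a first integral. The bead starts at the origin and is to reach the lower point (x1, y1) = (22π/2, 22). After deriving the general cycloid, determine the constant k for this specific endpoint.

The Lagrangian L = sqrt((1 + y'^2) / y) has no explicit x dependence, so the Beltrami identity applies:
    L − y' ∂L/∂y' = C.
Compute ∂L/∂y' = y' / sqrt(y (1 + y'^2)).
Substitute:
    sqrt((1 + y'^2)/y) − y'·y' / sqrt(y (1 + y'^2))
    = (1 + y'^2) / sqrt(y (1 + y'^2)) − y'^2 / sqrt(y (1 + y'^2))
    = 1 / sqrt(y (1 + y'^2)) = C.
Squaring and rearranging gives the first integral
    y (1 + y'^2) = 1/C^2 =: k   (constant).
Solving this first-order ODE by the substitution
    y = (k/2)(1 − cos θ)
yields the cycloid parameterisation
    x(θ) = (k/2)(θ − sin θ),   y(θ) = (k/2)(1 − cos θ).
The constant k is fixed by the endpoint condition.
Now fit the given lower endpoint (x1, y1) = (22π/2, 22). At the bottom of the first arch (θ = π), the parametric equations give
    y(π) = (k/2)(1 − cos π) = k,
    x(π) = (k/2)(π − sin π) = kπ/2.
Matching y(π) = 22 gives k = 22, consistent with x(π) = 22π/2. Therefore the specific cycloid is
    x(θ) = (22/2)(θ − sin θ),   y(θ) = (22/2)(1 − cos θ).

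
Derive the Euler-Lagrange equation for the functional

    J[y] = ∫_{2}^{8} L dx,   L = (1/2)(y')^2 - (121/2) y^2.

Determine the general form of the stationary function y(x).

The Lagrangian is L = (1/2)(y')^2 - (121/2) y^2.
∂L/∂y = -121y.
∂L/∂y' = y'.
The Euler-Lagrange equation d/dx(∂L/∂y') − ∂L/∂y = 0 becomes:
    y'' + 121 y = 0
General solution: y(x) = A sin(11x) + B cos(11x), where A and B are arbitrary constants fixed by the endpoint conditions.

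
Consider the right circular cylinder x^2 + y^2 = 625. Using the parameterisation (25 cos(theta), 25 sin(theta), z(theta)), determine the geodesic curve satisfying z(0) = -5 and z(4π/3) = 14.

Parameterise the cylinder of radius R = 25 as
    r(θ) = (25 cos θ, 25 sin θ, z(θ)).
The arc-length element is
    ds = sqrt(625 + (dz/dθ)^2) dθ,
so the Lagrangian is L = sqrt(625 + z'^2).
L depends on z' only, not on z or θ, so ∂L/∂z = 0 and
    ∂L/∂z' = z' / sqrt(625 + z'^2).
The Euler-Lagrange equation gives
    d/dθ( z' / sqrt(625 + z'^2) ) = 0,
so z' is constant. Integrating once:
    z(θ) = a θ + b,
a helix on the cylinder (a straight line when the cylinder is unrolled). The constants a, b are determined by the endpoint conditions.
With endpoint conditions z(0) = -5 and z(4π/3) = 14: from z(0) = b we get b = -5, and a·4π/3 + -5 = 14 gives a = 57/(4π), so
    z(θ) = (57/(4π)) θ − 5.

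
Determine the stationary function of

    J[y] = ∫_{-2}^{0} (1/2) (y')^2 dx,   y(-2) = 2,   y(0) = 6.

The Lagrangian is L = (1/2) (y')^2.
Compute ∂L/∂y = 0, ∂L/∂y' = y'.
The Euler-Lagrange equation d/dx(∂L/∂y') − ∂L/∂y = 0 reduces to
    y'' = 0.
Its general solution is
    y(x) = A x + B,
with A, B fixed by the endpoint conditions.
Applying the endpoint conditions y(-2) = 2 and y(0) = 6: solve A·-2 + B = 2 and A·0 + B = 6. Subtracting gives A(0 − -2) = 6 − 2, so A = 2, and B = 2 − A·-2 = 6. Therefore
    y(x) = 2 x + 6.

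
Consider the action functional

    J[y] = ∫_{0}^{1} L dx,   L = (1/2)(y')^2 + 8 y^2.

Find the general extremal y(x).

The Lagrangian is L = (1/2)(y')^2 + 8 y^2.
∂L/∂y = 16y.
∂L/∂y' = y'.
The Euler-Lagrange equation d/dx(∂L/∂y') − ∂L/∂y = 0 becomes:
    y'' - 16 y = 0
General solution: y(x) = A e^(4x) + B e^(-4x), where A and B are arbitrary constants fixed by the endpoint conditions.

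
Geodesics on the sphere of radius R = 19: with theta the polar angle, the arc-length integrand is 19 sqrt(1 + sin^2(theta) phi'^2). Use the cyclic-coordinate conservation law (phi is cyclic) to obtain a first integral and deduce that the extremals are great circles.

On the sphere of radius R = 19 with spherical coordinates (θ, φ), the induced metric is
    ds^2 = 361(dθ^2 + sin^2(θ) dφ^2).
Parameterise by θ; the arc-length functional is
    J[φ] = ∫ 19 sqrt(1 + sin^2(θ) (dφ/dθ)^2) dθ,
so L = 19 sqrt(1 + sin^2(θ) φ'^2). Compute
    ∂L/∂φ = 0  (L has no explicit φ dependence),
    ∂L/∂φ' = 19 sin^2(θ) φ' / sqrt(1 + sin^2(θ) φ'^2).
Since ∂L/∂φ = 0, the Euler-Lagrange equation
    d/dθ(∂L/∂φ') − ∂L/∂φ = 0
reduces to d/dθ(∂L/∂φ') = 0, i.e. the momentum conjugate to φ is conserved:
    19 sin^2(θ) φ' / sqrt(1 + sin^2(θ) φ'^2) = C.
The overall factor of 19 is constant, so dividing through gives Clairaut's relation sin^2(θ) φ' / sqrt(1 + sin^2(θ) φ'^2) = C' (with C' = C/19). Solving for φ' and integrating gives the great-circle family
    cot(θ) = A cos(φ − φ_0),
i.e. the intersection of the sphere with a plane through the origin. The two constants A and φ_0 (equivalently C and one phase) are fixed by the two endpoint conditions.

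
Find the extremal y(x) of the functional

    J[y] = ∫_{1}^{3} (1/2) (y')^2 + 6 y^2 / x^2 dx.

The Lagrangian is L = (1/2) (y')^2 + 6 y^2 / x^2.
Compute ∂L/∂y = 12y/x^2, ∂L/∂y' = y'.
The Euler-Lagrange equation d/dx(∂L/∂y') − ∂L/∂y = 0 reduces to
    y'' − 12/x^2 · y = 0  (x > 0).
Its general solution is
    y(x) = A x^4 + B x^(-3),
with A, B fixed by the endpoint conditions.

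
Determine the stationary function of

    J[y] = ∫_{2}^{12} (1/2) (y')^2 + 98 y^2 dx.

The Lagrangian is L = (1/2) (y')^2 + 98 y^2.
Compute ∂L/∂y = 196y, ∂L/∂y' = y'.
The Euler-Lagrange equation d/dx(∂L/∂y') − ∂L/∂y = 0 reduces to
    y'' − 196 y = 0.
Its general solution is
    y(x) = A e^(14x) + B e^(−14x),
with A, B fixed by the endpoint conditions.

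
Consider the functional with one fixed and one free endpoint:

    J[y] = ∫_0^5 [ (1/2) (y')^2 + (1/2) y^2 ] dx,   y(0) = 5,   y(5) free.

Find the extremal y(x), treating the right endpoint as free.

The Lagrangian L = (1/2) (y')^2 + (1/2) y^2 gives
    ∂L/∂y = 1 y,   ∂L/∂y' = y'.
Euler-Lagrange: y'' − y = 0.
With k = 1, the general solution is
    y(x) = A cosh(x) + B sinh(x).
Fixed left endpoint y(0) = 5 ⇒ A = 5.
The right endpoint x = 5 is free, so the natural (transversality) condition is ∂L/∂y' |_{x=5} = 0, i.e. y'(5) = 0.
Compute y'(x) = A k sinh(k x) + B k cosh(k x), so
    y'(5) = A k sinh(k·5) + B k cosh(k·5) = 0
    ⇒ B = −A tanh(k·5) = − 5 tanh(1·5).
Therefore the extremal is
    y(x) = 5 cosh(1 x) − 5 tanh(1·5) sinh(1 x).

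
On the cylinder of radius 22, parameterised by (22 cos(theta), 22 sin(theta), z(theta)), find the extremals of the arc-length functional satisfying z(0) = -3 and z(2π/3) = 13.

Parameterise the cylinder of radius R = 22 as
    r(θ) = (22 cos θ, 22 sin θ, z(θ)).
The arc-length element is
    ds = sqrt(484 + (dz/dθ)^2) dθ,
so the Lagrangian is L = sqrt(484 + z'^2).
L depends on z' only, not on z or θ, so ∂L/∂z = 0 and
    ∂L/∂z' = z' / sqrt(484 + z'^2).
The Euler-Lagrange equation gives
    d/dθ( z' / sqrt(484 + z'^2) ) = 0,
so z' is constant. Integrating once:
    z(θ) = a θ + b,
a helix on the cylinder (a straight line when the cylinder is unrolled). The constants a, b are determined by the endpoint conditions.
With endpoint conditions z(0) = -3 and z(2π/3) = 13: from z(0) = b we get b = -3, and a·2π/3 + -3 = 13 gives a = 24/π, so
    z(θ) = (24/π) θ − 3.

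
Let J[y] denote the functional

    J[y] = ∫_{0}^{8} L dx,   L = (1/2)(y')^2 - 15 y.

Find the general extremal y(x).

The Lagrangian is L = (1/2)(y')^2 - 15 y.
∂L/∂y = -15.
∂L/∂y' = y'.
The Euler-Lagrange equation d/dx(∂L/∂y') − ∂L/∂y = 0 becomes:
    y'' + 15 = 0
General solution: y(x) = -(15/2) x^2 + A x + B, where A and B are arbitrary constants fixed by the endpoint conditions.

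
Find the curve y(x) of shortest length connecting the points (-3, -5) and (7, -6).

Arc-length functional: J[y] = ∫ sqrt(1 + (y')^2) dx.
Lagrangian L = sqrt(1 + (y')^2) has no explicit y dependence, so ∂L/∂y = 0 and the Euler-Lagrange equation gives
    d/dx( y' / sqrt(1 + (y')^2) ) = 0  ⇒  y' / sqrt(1 + (y')^2) = const.
Hence y' is constant, so y(x) is affine.
Fitting the endpoints (-3, -5) and (7, -6):
    slope m = ((-6) − (-5)) / (7 − (-3)) = -1/10,
    intercept c = (-5) − m·(-3) = -53/10.
Extremal: y(x) = (-1/10) x - 53/10.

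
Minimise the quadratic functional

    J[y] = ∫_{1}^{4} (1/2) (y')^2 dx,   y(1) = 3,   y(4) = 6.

The Lagrangian is L = (1/2) (y')^2.
Compute ∂L/∂y = 0, ∂L/∂y' = y'.
The Euler-Lagrange equation d/dx(∂L/∂y') − ∂L/∂y = 0 reduces to
    y'' = 0.
Its general solution is
    y(x) = A x + B,
with A, B fixed by the endpoint conditions.
Applying the endpoint conditions y(1) = 3 and y(4) = 6: solve A·1 + B = 3 and A·4 + B = 6. Subtracting gives A(4 − 1) = 6 − 3, so A = 1, and B = 3 − A·1 = 2. Therefore
    y(x) = x + 2.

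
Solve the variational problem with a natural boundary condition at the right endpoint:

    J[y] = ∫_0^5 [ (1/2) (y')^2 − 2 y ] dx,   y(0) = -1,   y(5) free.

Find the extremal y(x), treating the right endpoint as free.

The Lagrangian L = (1/2) (y')^2 − 2 y gives
    ∂L/∂y = −2,   ∂L/∂y' = y'.
Euler-Lagrange: d/dx(y') − (−2) = 0, i.e. y'' + 2 = 0, so
    y(x) = −(2/2) x^2 + C1 x + C2.
Fixed left endpoint y(0) = -1 ⇒ C2 = -1.
The right endpoint x = 5 is free, so the natural (transversality) condition is ∂L/∂y' |_{x=5} = 0, i.e. y'(5) = 0.
Compute y'(x) = −2 x + C1, so y'(5) = −10 + C1 = 0 ⇒ C1 = 10.
Therefore the extremal is
    y(x) = −x^2 + 10 x − 1.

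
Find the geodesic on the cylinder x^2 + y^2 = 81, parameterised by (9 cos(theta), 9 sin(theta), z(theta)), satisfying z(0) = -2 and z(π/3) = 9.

Parameterise the cylinder of radius R = 9 as
    r(θ) = (9 cos θ, 9 sin θ, z(θ)).
The arc-length element is
    ds = sqrt(81 + (dz/dθ)^2) dθ,
so the Lagrangian is L = sqrt(81 + z'^2).
L depends on z' only, not on z or θ, so ∂L/∂z = 0 and
    ∂L/∂z' = z' / sqrt(81 + z'^2).
The Euler-Lagrange equation gives
    d/dθ( z' / sqrt(81 + z'^2) ) = 0,
so z' is constant. Integrating once:
    z(θ) = a θ + b,
a helix on the cylinder (a straight line when the cylinder is unrolled). The constants a, b are determined by the endpoint conditions.
With endpoint conditions z(0) = -2 and z(π/3) = 9: from z(0) = b we get b = -2, and a·π/3 + -2 = 9 gives a = 33/π, so
    z(θ) = (33/π) θ − 2.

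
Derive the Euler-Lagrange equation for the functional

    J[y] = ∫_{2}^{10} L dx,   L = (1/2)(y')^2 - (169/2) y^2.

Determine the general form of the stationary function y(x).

The Lagrangian is L = (1/2)(y')^2 - (169/2) y^2.
∂L/∂y = -169y.
∂L/∂y' = y'.
The Euler-Lagrange equation d/dx(∂L/∂y') − ∂L/∂y = 0 becomes:
    y'' + 169 y = 0
General solution: y(x) = A sin(13x) + B cos(13x), where A and B are arbitrary constants fixed by the endpoint conditions.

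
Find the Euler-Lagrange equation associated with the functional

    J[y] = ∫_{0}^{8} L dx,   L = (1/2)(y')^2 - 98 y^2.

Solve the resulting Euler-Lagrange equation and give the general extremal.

The Lagrangian is L = (1/2)(y')^2 - 98 y^2.
∂L/∂y = -196y.
∂L/∂y' = y'.
The Euler-Lagrange equation d/dx(∂L/∂y') − ∂L/∂y = 0 becomes:
    y'' + 196 y = 0
General solution: y(x) = A sin(14x) + B cos(14x), where A and B are arbitrary constants fixed by the endpoint conditions.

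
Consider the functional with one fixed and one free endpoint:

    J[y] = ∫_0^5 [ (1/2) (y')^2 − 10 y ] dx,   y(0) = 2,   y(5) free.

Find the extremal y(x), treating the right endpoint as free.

The Lagrangian L = (1/2) (y')^2 − 10 y gives
    ∂L/∂y = −10,   ∂L/∂y' = y'.
Euler-Lagrange: d/dx(y') − (−10) = 0, i.e. y'' + 10 = 0, so
    y(x) = −(10/2) x^2 + C1 x + C2.
Fixed left endpoint y(0) = 2 ⇒ C2 = 2.
The right endpoint x = 5 is free, so the natural (transversality) condition is ∂L/∂y' |_{x=5} = 0, i.e. y'(5) = 0.
Compute y'(x) = −10 x + C1, so y'(5) = −50 + C1 = 0 ⇒ C1 = 50.
Therefore the extremal is
    y(x) = −5 x^2 + 50 x + 2.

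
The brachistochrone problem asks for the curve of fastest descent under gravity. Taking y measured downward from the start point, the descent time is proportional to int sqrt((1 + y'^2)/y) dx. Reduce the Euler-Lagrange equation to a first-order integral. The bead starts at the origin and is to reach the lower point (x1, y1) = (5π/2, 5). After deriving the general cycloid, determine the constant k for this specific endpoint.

The Lagrangian L = sqrt((1 + y'^2) / y) has no explicit x dependence, so the Beltrami identity applies:
    L − y' ∂L/∂y' = C.
Compute ∂L/∂y' = y' / sqrt(y (1 + y'^2)).
Substitute:
    sqrt((1 + y'^2)/y) − y'·y' / sqrt(y (1 + y'^2))
    = (1 + y'^2) / sqrt(y (1 + y'^2)) − y'^2 / sqrt(y (1 + y'^2))
    = 1 / sqrt(y (1 + y'^2)) = C.
Squaring and rearranging gives the first integral
    y (1 + y'^2) = 1/C^2 =: k   (constant).
Solving this first-order ODE by the substitution
    y = (k/2)(1 − cos θ)
yields the cycloid parameterisation
    x(θ) = (k/2)(θ − sin θ),   y(θ) = (k/2)(1 − cos θ).
The constant k is fixed by the endpoint condition.
Now fit the given lower endpoint (x1, y1) = (5π/2, 5). At the bottom of the first arch (θ = π), the parametric equations give
    y(π) = (k/2)(1 − cos π) = k,
    x(π) = (k/2)(π − sin π) = kπ/2.
Matching y(π) = 5 gives k = 5, consistent with x(π) = 5π/2. Therefore the specific cycloid is
    x(θ) = (5/2)(θ − sin θ),   y(θ) = (5/2)(1 − cos θ).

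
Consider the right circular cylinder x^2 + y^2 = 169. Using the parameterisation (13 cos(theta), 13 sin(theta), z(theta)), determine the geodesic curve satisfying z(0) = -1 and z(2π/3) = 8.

Parameterise the cylinder of radius R = 13 as
    r(θ) = (13 cos θ, 13 sin θ, z(θ)).
The arc-length element is
    ds = sqrt(169 + (dz/dθ)^2) dθ,
so the Lagrangian is L = sqrt(169 + z'^2).
L depends on z' only, not on z or θ, so ∂L/∂z = 0 and
    ∂L/∂z' = z' / sqrt(169 + z'^2).
The Euler-Lagrange equation gives
    d/dθ( z' / sqrt(169 + z'^2) ) = 0,
so z' is constant. Integrating once:
    z(θ) = a θ + b,
a helix on the cylinder (a straight line when the cylinder is unrolled). The constants a, b are determined by the endpoint conditions.
With endpoint conditions z(0) = -1 and z(2π/3) = 8: from z(0) = b we get b = -1, and a·2π/3 + -1 = 8 gives a = 27/(2π), so
    z(θ) = (27/(2π)) θ − 1.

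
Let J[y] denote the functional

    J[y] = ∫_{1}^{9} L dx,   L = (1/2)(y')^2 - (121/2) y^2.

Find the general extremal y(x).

The Lagrangian is L = (1/2)(y')^2 - (121/2) y^2.
∂L/∂y = -121y.
∂L/∂y' = y'.
The Euler-Lagrange equation d/dx(∂L/∂y') − ∂L/∂y = 0 becomes:
    y'' + 121 y = 0
General solution: y(x) = A sin(11x) + B cos(11x), where A and B are arbitrary constants fixed by the endpoint conditions.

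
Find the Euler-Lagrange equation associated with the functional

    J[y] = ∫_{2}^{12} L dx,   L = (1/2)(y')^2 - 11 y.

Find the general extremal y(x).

The Lagrangian is L = (1/2)(y')^2 - 11 y.
∂L/∂y = -11.
∂L/∂y' = y'.
The Euler-Lagrange equation d/dx(∂L/∂y') − ∂L/∂y = 0 becomes:
    y'' + 11 = 0
General solution: y(x) = -(11/2) x^2 + A x + B, where A and B are arbitrary constants fixed by the endpoint conditions.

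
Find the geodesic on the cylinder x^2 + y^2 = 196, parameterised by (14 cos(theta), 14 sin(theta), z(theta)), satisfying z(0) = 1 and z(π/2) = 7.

Parameterise the cylinder of radius R = 14 as
    r(θ) = (14 cos θ, 14 sin θ, z(θ)).
The arc-length element is
    ds = sqrt(196 + (dz/dθ)^2) dθ,
so the Lagrangian is L = sqrt(196 + z'^2).
L depends on z' only, not on z or θ, so ∂L/∂z = 0 and
    ∂L/∂z' = z' / sqrt(196 + z'^2).
The Euler-Lagrange equation gives
    d/dθ( z' / sqrt(196 + z'^2) ) = 0,
so z' is constant. Integrating once:
    z(θ) = a θ + b,
a helix on the cylinder (a straight line when the cylinder is unrolled). The constants a, b are determined by the endpoint conditions.
With endpoint conditions z(0) = 1 and z(π/2) = 7: from z(0) = b we get b = 1, and a·π/2 + 1 = 7 gives a = 12/π, so
    z(θ) = (12/π) θ + 1.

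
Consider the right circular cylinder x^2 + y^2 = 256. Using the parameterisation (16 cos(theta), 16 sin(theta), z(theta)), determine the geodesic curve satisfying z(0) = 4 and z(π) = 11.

Parameterise the cylinder of radius R = 16 as
    r(θ) = (16 cos θ, 16 sin θ, z(θ)).
The arc-length element is
    ds = sqrt(256 + (dz/dθ)^2) dθ,
so the Lagrangian is L = sqrt(256 + z'^2).
L depends on z' only, not on z or θ, so ∂L/∂z = 0 and
    ∂L/∂z' = z' / sqrt(256 + z'^2).
The Euler-Lagrange equation gives
    d/dθ( z' / sqrt(256 + z'^2) ) = 0,
so z' is constant. Integrating once:
    z(θ) = a θ + b,
a helix on the cylinder (a straight line when the cylinder is unrolled). The constants a, b are determined by the endpoint conditions.
With endpoint conditions z(0) = 4 and z(π) = 11: from z(0) = b we get b = 4, and a·π + 4 = 11 gives a = 7/π, so
    z(θ) = (7/π) θ + 4.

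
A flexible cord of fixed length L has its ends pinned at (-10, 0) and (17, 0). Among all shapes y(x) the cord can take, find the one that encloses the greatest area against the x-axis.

Set up the augmented Lagrangian using a multiplier λ for the length constraint:
    F(y, y') = y − λ sqrt(1 + y'^2).
F has no explicit x dependence, so the Beltrami identity yields a first integral
    F − y' ∂F/∂y' = C.
Compute ∂F/∂y' = −λ y' / sqrt(1 + y'^2). Then
    y − λ sqrt(1 + y'^2) + λ y'^2 / sqrt(1 + y'^2) = C
    ⇒  y − λ / sqrt(1 + y'^2) = C.
Solving for y' and integrating gives
    (x − a)^2 + (y − b)^2 = λ^2,
a circular arc of radius λ. The constants a, b are determined by the endpoint conditions y(-10) = y(17) = 0, and λ is fixed implicitly by the length constraint
    ∫_{-10}^{17} sqrt(1 + y'^2) dx = L.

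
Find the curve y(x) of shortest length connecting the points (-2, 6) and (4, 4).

Arc-length functional: J[y] = ∫ sqrt(1 + (y')^2) dx.
Lagrangian L = sqrt(1 + (y')^2) has no explicit y dependence, so ∂L/∂y = 0 and the Euler-Lagrange equation gives
    d/dx( y' / sqrt(1 + (y')^2) ) = 0  ⇒  y' / sqrt(1 + (y')^2) = const.
Hence y' is constant, so y(x) is affine.
Fitting the endpoints (-2, 6) and (4, 4):
    slope m = (4 − 6) / (4 − (-2)) = -1/3,
    intercept c = 6 − m·(-2) = 16/3.
Extremal: y(x) = (-1/3) x + 16/3.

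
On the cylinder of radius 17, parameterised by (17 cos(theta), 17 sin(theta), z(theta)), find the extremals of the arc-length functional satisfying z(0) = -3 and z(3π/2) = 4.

Parameterise the cylinder of radius R = 17 as
    r(θ) = (17 cos θ, 17 sin θ, z(θ)).
The arc-length element is
    ds = sqrt(289 + (dz/dθ)^2) dθ,
so the Lagrangian is L = sqrt(289 + z'^2).
L depends on z' only, not on z or θ, so ∂L/∂z = 0 and
    ∂L/∂z' = z' / sqrt(289 + z'^2).
The Euler-Lagrange equation gives
    d/dθ( z' / sqrt(289 + z'^2) ) = 0,
so z' is constant. Integrating once:
    z(θ) = a θ + b,
a helix on the cylinder (a straight line when the cylinder is unrolled). The constants a, b are determined by the endpoint conditions.
With endpoint conditions z(0) = -3 and z(3π/2) = 4: from z(0) = b we get b = -3, and a·3π/2 + -3 = 4 gives a = 14/(3π), so
    z(θ) = (14/(3π)) θ − 3.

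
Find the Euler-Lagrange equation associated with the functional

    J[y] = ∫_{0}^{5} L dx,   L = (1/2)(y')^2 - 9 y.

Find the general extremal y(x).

The Lagrangian is L = (1/2)(y')^2 - 9 y.
∂L/∂y = -9.
∂L/∂y' = y'.
The Euler-Lagrange equation d/dx(∂L/∂y') − ∂L/∂y = 0 becomes:
    y'' + 9 = 0
General solution: y(x) = -(9/2) x^2 + A x + B, where A and B are arbitrary constants fixed by the endpoint conditions.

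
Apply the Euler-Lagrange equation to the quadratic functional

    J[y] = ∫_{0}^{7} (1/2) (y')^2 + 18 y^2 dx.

The Lagrangian is L = (1/2) (y')^2 + 18 y^2.
Compute ∂L/∂y = 36y, ∂L/∂y' = y'.
The Euler-Lagrange equation d/dx(∂L/∂y') − ∂L/∂y = 0 reduces to
    y'' − 36 y = 0.
Its general solution is
    y(x) = A e^(6x) + B e^(−6x),
with A, B fixed by the endpoint conditions.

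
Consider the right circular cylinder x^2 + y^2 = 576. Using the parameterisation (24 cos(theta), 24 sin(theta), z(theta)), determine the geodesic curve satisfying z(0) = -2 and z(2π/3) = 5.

Parameterise the cylinder of radius R = 24 as
    r(θ) = (24 cos θ, 24 sin θ, z(θ)).
The arc-length element is
    ds = sqrt(576 + (dz/dθ)^2) dθ,
so the Lagrangian is L = sqrt(576 + z'^2).
L depends on z' only, not on z or θ, so ∂L/∂z = 0 and
    ∂L/∂z' = z' / sqrt(576 + z'^2).
The Euler-Lagrange equation gives
    d/dθ( z' / sqrt(576 + z'^2) ) = 0,
so z' is constant. Integrating once:
    z(θ) = a θ + b,
a helix on the cylinder (a straight line when the cylinder is unrolled). The constants a, b are determined by the endpoint conditions.
With endpoint conditions z(0) = -2 and z(2π/3) = 5: from z(0) = b we get b = -2, and a·2π/3 + -2 = 5 gives a = 21/(2π), so
    z(θ) = (21/(2π)) θ − 2.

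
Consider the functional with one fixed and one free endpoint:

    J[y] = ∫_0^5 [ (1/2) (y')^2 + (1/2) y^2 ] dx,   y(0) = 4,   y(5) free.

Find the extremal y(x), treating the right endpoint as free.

The Lagrangian L = (1/2) (y')^2 + (1/2) y^2 gives
    ∂L/∂y = 1 y,   ∂L/∂y' = y'.
Euler-Lagrange: y'' − y = 0.
With k = 1, the general solution is
    y(x) = A cosh(x) + B sinh(x).
Fixed left endpoint y(0) = 4 ⇒ A = 4.
The right endpoint x = 5 is free, so the natural (transversality) condition is ∂L/∂y' |_{x=5} = 0, i.e. y'(5) = 0.
Compute y'(x) = A k sinh(k x) + B k cosh(k x), so
    y'(5) = A k sinh(k·5) + B k cosh(k·5) = 0
    ⇒ B = −A tanh(k·5) = − 4 tanh(1·5).
Therefore the extremal is
    y(x) = 4 cosh(1 x) − 4 tanh(1·5) sinh(1 x).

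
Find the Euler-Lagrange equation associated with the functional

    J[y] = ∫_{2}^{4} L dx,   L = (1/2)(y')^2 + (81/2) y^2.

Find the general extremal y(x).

The Lagrangian is L = (1/2)(y')^2 + (81/2) y^2.
∂L/∂y = 81y.
∂L/∂y' = y'.
The Euler-Lagrange equation d/dx(∂L/∂y') − ∂L/∂y = 0 becomes:
    y'' - 81 y = 0
General solution: y(x) = A e^(9x) + B e^(-9x), where A and B are arbitrary constants fixed by the endpoint conditions.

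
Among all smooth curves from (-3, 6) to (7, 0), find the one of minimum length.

Arc-length functional: J[y] = ∫ sqrt(1 + (y')^2) dx.
Lagrangian L = sqrt(1 + (y')^2) has no explicit y dependence, so ∂L/∂y = 0 and the Euler-Lagrange equation gives
    d/dx( y' / sqrt(1 + (y')^2) ) = 0  ⇒  y' / sqrt(1 + (y')^2) = const.
Hence y' is constant, so y(x) is affine.
Fitting the endpoints (-3, 6) and (7, 0):
    slope m = (0 − 6) / (7 − (-3)) = -3/5,
    intercept c = 6 − m·(-3) = 21/5.
Extremal: y(x) = (-3/5) x + 21/5.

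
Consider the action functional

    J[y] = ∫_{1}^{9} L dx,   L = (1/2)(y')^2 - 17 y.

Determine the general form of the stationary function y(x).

The Lagrangian is L = (1/2)(y')^2 - 17 y.
∂L/∂y = -17.
∂L/∂y' = y'.
The Euler-Lagrange equation d/dx(∂L/∂y') − ∂L/∂y = 0 becomes:
    y'' + 17 = 0
General solution: y(x) = -(17/2) x^2 + A x + B, where A and B are arbitrary constants fixed by the endpoint conditions.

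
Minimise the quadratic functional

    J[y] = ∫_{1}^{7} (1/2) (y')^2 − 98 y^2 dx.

The Lagrangian is L = (1/2) (y')^2 − 98 y^2.
Compute ∂L/∂y = -196y, ∂L/∂y' = y'.
The Euler-Lagrange equation d/dx(∂L/∂y') − ∂L/∂y = 0 reduces to
    y'' + 196 y = 0.
Its general solution is
    y(x) = A sin(14x) + B cos(14x),
with A, B fixed by the endpoint conditions.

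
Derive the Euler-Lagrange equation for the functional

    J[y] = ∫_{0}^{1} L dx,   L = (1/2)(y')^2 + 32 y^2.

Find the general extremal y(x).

The Lagrangian is L = (1/2)(y')^2 + 32 y^2.
∂L/∂y = 64y.
∂L/∂y' = y'.
The Euler-Lagrange equation d/dx(∂L/∂y') − ∂L/∂y = 0 becomes:
    y'' - 64 y = 0
General solution: y(x) = A e^(8x) + B e^(-8x), where A and B are arbitrary constants fixed by the endpoint conditions.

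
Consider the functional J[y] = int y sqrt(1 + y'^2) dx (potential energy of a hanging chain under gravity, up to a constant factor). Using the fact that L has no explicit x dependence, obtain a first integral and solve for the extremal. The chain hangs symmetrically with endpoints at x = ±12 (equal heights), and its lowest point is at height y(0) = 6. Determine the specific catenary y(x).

The Lagrangian L(y, y') = y sqrt(1 + y'^2) has no explicit x dependence, so the Beltrami identity applies:
    L − y' ∂L/∂y' = C.
Compute ∂L/∂y' = y · y' / sqrt(1 + y'^2). Then
    L − y' ∂L/∂y'
    = y sqrt(1 + y'^2) − y · y'^2 / sqrt(1 + y'^2)
    = y (1 + y'^2 − y'^2) / sqrt(1 + y'^2)
    = y / sqrt(1 + y'^2) = C.
Squaring gives y^2 = C^2 (1 + y'^2), i.e.
    y'^2 = y^2 / C^2 − 1.
Separating variables,
    dy / sqrt(y^2 − C^2) = dx / C,
and integrating gives arccosh(y / C) = (x − a)/C, so
    y(x) = C cosh((x − a)/C),
the catenary. The constants C and a are fixed by the two endpoint conditions (and, for the hanging-chain problem, the length constraint selects C).
Now fit the given data. The endpoints x = ±12 are symmetric at equal height, so the catenary is even about its minimum: a = 0 and y(x) = C cosh(x/C). The lowest point is y(0) = C cosh(0) = C, and we are told y(0) = 6, so C = 6. Therefore
    y(x) = 6 cosh(x/6),
and at the endpoints
    y(±12) = 6 cosh(12/6).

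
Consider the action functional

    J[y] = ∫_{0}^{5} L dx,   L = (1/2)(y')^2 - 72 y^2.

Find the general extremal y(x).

The Lagrangian is L = (1/2)(y')^2 - 72 y^2.
∂L/∂y = -144y.
∂L/∂y' = y'.
The Euler-Lagrange equation d/dx(∂L/∂y') − ∂L/∂y = 0 becomes:
    y'' + 144 y = 0
General solution: y(x) = A sin(12x) + B cos(12x), where A and B are arbitrary constants fixed by the endpoint conditions.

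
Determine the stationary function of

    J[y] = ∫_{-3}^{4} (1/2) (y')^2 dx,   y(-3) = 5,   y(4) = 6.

The Lagrangian is L = (1/2) (y')^2.
Compute ∂L/∂y = 0, ∂L/∂y' = y'.
The Euler-Lagrange equation d/dx(∂L/∂y') − ∂L/∂y = 0 reduces to
    y'' = 0.
Its general solution is
    y(x) = A x + B,
with A, B fixed by the endpoint conditions.
Applying the endpoint conditions y(-3) = 5 and y(4) = 6: solve A·-3 + B = 5 and A·4 + B = 6. Subtracting gives A(4 − -3) = 6 − 5, so A = 1/7, and B = 5 − A·-3 = 38/7. Therefore
    y(x) = (1/7) x + 38/7.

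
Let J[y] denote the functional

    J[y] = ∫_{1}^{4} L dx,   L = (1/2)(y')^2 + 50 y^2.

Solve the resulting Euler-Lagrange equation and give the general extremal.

The Lagrangian is L = (1/2)(y')^2 + 50 y^2.
∂L/∂y = 100y.
∂L/∂y' = y'.
The Euler-Lagrange equation d/dx(∂L/∂y') − ∂L/∂y = 0 becomes:
    y'' - 100 y = 0
General solution: y(x) = A e^(10x) + B e^(-10x), where A and B are arbitrary constants fixed by the endpoint conditions.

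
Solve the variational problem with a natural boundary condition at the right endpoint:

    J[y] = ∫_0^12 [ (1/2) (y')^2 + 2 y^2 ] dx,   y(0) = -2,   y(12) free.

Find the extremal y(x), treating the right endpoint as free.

The Lagrangian L = (1/2) (y')^2 + 2 y^2 gives
    ∂L/∂y = 4 y,   ∂L/∂y' = y'.
Euler-Lagrange: y'' − 4 y = 0.
With k = 2, the general solution is
    y(x) = A cosh(2 x) + B sinh(2 x).
Fixed left endpoint y(0) = -2 ⇒ A = -2.
The right endpoint x = 12 is free, so the natural (transversality) condition is ∂L/∂y' |_{x=12} = 0, i.e. y'(12) = 0.
Compute y'(x) = A k sinh(k x) + B k cosh(k x), so
    y'(12) = A k sinh(k·12) + B k cosh(k·12) = 0
    ⇒ B = −A tanh(k·12) = 2 tanh(2·12).
Therefore the extremal is
    y(x) = −2 cosh(2 x) + 2 tanh(2·12) sinh(2 x).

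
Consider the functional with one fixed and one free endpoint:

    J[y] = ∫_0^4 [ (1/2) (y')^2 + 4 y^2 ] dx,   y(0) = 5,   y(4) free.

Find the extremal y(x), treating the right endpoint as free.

The Lagrangian L = (1/2) (y')^2 + 4 y^2 gives
    ∂L/∂y = 8 y,   ∂L/∂y' = y'.
Euler-Lagrange: y'' − 8 y = 0.
With k = sqrt(8), the general solution is
    y(x) = A cosh(sqrt(8) x) + B sinh(sqrt(8) x).
Fixed left endpoint y(0) = 5 ⇒ A = 5.
The right endpoint x = 4 is free, so the natural (transversality) condition is ∂L/∂y' |_{x=4} = 0, i.e. y'(4) = 0.
Compute y'(x) = A k sinh(k x) + B k cosh(k x), so
    y'(4) = A k sinh(k·4) + B k cosh(k·4) = 0
    ⇒ B = −A tanh(k·4) = − 5 tanh(sqrt(8)·4).
Therefore the extremal is
    y(x) = 5 cosh(sqrt(8) x) − 5 tanh(sqrt(8)·4) sinh(sqrt(8) x).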